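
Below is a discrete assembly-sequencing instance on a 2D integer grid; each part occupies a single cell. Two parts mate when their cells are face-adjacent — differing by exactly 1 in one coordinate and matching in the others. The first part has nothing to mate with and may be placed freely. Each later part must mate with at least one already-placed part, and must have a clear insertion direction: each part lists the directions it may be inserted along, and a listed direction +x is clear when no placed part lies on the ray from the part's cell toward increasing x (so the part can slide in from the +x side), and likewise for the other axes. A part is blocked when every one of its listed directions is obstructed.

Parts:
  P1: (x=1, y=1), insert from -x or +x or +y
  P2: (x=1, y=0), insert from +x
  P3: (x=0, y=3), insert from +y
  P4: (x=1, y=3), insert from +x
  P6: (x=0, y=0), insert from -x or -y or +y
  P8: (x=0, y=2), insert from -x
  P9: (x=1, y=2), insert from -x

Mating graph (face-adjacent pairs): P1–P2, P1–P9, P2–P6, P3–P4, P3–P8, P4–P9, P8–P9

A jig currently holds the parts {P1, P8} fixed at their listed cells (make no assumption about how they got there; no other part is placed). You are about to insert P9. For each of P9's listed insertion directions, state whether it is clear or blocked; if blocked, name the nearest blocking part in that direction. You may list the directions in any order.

-x: blocked by P8

-x: nearest on ray is P8@(0, 2) ⇒ blocked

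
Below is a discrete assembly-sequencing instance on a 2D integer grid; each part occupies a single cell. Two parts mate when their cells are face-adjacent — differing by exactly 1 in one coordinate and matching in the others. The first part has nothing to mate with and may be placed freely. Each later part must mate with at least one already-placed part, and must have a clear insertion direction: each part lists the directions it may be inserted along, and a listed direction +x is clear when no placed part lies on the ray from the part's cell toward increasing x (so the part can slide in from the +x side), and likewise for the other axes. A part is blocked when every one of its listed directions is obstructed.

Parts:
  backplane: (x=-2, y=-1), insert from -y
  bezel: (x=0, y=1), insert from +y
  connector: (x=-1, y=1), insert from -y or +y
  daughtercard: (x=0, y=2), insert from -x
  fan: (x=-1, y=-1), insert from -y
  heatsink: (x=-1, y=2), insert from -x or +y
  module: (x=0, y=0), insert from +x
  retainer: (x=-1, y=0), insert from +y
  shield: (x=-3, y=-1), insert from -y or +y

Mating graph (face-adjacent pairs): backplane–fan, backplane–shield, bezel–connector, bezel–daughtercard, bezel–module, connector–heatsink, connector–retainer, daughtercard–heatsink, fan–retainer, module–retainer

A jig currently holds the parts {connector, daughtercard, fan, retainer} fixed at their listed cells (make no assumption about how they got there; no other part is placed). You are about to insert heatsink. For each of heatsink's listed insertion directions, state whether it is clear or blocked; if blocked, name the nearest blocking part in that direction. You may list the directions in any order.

-x: ray from heatsink(-1, 2) has no placed part ⇒ clear
+y: ray from heatsink(-1, 2) has no placed part ⇒ clear

+y: clear; -x: clear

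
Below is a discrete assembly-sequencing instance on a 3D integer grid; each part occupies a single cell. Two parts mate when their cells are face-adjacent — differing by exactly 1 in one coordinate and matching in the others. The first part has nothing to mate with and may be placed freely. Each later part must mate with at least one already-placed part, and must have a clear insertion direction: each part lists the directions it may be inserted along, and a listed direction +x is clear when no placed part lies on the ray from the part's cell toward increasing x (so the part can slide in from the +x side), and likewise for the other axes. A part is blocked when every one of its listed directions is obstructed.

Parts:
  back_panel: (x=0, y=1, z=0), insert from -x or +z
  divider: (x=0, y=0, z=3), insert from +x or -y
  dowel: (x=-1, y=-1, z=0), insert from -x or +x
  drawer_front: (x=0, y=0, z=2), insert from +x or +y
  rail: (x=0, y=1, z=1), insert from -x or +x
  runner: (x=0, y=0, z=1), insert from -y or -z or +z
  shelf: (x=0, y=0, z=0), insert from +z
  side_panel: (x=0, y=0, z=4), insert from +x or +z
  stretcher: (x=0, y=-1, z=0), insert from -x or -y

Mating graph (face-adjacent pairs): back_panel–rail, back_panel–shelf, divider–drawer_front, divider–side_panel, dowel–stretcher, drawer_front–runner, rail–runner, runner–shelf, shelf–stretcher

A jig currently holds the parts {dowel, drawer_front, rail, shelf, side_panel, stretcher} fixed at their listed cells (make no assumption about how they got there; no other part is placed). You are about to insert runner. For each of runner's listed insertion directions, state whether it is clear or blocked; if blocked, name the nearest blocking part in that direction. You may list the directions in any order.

+z: blocked by drawer_front; -y: clear; -z: blocked by shelf

-y: ray from runner(0, 0, 1) has no placed part ⇒ clear
-z: nearest on ray is shelf@(0, 0, 0) ⇒ blocked
+z: nearest on ray is drawer_front@(0, 0, 2) ⇒ blocked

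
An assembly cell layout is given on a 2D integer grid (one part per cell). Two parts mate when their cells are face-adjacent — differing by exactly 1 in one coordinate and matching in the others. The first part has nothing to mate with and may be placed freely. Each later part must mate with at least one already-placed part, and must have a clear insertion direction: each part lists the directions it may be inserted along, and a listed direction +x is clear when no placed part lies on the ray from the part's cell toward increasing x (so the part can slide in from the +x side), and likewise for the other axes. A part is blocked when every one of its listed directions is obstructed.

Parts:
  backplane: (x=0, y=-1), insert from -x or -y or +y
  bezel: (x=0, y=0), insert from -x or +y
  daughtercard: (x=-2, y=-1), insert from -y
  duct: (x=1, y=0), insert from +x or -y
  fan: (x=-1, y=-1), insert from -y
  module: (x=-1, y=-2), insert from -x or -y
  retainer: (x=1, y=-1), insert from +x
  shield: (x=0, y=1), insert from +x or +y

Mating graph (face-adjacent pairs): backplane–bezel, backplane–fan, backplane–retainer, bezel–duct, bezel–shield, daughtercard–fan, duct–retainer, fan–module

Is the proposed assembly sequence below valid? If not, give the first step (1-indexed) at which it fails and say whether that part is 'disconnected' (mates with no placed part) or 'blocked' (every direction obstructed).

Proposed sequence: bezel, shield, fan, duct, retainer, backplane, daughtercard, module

Invalid at step 3 (disconnected)

1. bezel@(0, 0) [-x clear] — {bezel}
2. shield@(0, 1) [+x clear] — {bezel, shield}
3. fan@(-1, -1) — no placed neighbour ⇒ disconnected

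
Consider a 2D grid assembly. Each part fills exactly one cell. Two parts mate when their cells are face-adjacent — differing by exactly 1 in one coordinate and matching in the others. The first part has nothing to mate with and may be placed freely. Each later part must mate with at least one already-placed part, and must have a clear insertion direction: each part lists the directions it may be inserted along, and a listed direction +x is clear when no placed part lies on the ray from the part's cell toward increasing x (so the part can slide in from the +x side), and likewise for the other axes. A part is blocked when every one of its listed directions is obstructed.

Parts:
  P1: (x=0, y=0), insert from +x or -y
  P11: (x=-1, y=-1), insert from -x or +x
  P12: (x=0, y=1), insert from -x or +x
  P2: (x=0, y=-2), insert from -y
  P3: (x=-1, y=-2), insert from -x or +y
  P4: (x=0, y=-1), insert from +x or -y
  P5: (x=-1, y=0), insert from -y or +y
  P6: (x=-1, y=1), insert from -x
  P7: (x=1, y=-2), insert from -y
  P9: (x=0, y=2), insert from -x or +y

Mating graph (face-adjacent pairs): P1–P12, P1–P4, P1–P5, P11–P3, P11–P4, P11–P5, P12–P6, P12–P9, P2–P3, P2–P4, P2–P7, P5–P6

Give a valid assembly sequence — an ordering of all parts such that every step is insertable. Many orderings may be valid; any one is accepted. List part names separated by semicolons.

1. P6@(-1, 1) [-x clear] — {P6}
2. P5@(-1, 0) [-y clear] — {P5, P6}
3. P12@(0, 1) [+x clear] — {P12, P5, P6}
4. P9@(0, 2) [-x clear] — {P12, P5, P6, P9}
5. P1@(0, 0) [+x clear] — {P1, P12, P5, P6, P9}
6. P4@(0, -1) [+x clear] — {P1, P12, P4, P5, P6, P9}
7. P2@(0, -2) [-y clear] — {P1, P12, P2, P4, P5, P6, P9}
8. P3@(-1, -2) [-x clear] — {P1, P12, P2, P3, P4, P5, P6, P9}
9. P7@(1, -2) [-y clear] — {P1, P12, P2, P3, P4, P5, P6, P7, P9}
10. P11@(-1, -1) [-x clear] — {P1, P11, P12, P2, P3, P4, P5, P6, P7, P9}

P6; P5; P12; P9; P1; P4; P2; P3; P7; P11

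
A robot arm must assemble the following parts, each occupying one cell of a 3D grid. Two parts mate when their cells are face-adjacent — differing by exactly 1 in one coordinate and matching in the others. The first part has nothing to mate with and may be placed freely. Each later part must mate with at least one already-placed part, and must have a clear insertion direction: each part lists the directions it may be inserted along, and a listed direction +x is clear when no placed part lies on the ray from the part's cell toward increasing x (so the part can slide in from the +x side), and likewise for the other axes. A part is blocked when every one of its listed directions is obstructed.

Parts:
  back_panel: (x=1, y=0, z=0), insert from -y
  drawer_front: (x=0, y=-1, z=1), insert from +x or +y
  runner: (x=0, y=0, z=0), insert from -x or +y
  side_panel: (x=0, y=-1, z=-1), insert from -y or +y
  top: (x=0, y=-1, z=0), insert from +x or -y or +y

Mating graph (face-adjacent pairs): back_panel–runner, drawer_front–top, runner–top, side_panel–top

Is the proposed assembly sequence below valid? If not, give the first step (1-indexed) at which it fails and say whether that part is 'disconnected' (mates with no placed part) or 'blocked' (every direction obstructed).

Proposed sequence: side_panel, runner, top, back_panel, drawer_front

Invalid at step 2 (disconnected)

1. side_panel@(0, -1, -1) [-y clear] — {side_panel}
2. runner@(0, 0, 0) — no placed neighbour ⇒ disconnected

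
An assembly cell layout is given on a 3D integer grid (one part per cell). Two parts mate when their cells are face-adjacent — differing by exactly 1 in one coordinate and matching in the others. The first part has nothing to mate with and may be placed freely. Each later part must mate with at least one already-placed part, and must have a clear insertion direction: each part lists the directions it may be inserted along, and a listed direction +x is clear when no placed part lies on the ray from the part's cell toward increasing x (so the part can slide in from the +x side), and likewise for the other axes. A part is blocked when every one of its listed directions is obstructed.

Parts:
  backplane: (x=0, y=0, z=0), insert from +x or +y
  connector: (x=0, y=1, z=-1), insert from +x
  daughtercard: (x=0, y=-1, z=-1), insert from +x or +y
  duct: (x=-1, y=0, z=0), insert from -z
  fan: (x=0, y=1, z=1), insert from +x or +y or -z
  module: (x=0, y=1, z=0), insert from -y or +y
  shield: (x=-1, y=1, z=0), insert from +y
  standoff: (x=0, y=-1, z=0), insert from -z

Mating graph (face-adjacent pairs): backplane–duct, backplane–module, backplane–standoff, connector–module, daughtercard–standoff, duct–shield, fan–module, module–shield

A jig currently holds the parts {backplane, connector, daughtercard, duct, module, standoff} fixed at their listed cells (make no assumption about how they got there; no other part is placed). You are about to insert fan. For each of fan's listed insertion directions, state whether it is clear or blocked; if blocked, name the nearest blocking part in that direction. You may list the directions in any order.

+x: clear; +y: clear; -z: blocked by module

+x: ray from fan(0, 1, 1) has no placed part ⇒ clear
+y: ray from fan(0, 1, 1) has no placed part ⇒ clear
-z: nearest on ray is module@(0, 1, 0) ⇒ blocked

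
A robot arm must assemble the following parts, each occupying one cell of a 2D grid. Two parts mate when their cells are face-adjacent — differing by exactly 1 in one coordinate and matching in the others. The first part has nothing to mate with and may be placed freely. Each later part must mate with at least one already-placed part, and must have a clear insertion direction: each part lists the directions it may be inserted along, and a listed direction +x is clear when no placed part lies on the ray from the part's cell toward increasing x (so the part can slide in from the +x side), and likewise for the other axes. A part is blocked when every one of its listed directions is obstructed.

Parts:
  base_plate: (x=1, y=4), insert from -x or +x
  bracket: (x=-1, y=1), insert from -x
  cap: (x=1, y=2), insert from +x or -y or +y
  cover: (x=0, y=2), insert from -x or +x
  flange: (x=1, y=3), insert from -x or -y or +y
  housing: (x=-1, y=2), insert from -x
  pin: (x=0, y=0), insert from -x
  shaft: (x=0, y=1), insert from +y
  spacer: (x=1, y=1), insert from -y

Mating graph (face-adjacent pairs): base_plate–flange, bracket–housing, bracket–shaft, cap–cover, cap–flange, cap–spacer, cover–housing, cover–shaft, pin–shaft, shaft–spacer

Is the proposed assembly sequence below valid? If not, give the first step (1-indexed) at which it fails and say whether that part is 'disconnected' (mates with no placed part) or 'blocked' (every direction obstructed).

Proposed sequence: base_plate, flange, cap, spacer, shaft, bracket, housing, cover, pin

Invalid at step 8 (blocked)

1. base_plate@(1, 4) [-x clear] — {base_plate}
2. flange@(1, 3) [-x clear] — {base_plate, flange}
3. cap@(1, 2) [+x clear] — {base_plate, cap, flange}
4. spacer@(1, 1) [-y clear] — {base_plate, cap, flange, spacer}
5. shaft@(0, 1) [+y clear] — {base_plate, cap, flange, shaft, spacer}
6. bracket@(-1, 1) [-x clear] — {base_plate, bracket, cap, flange, shaft, spacer}
7. housing@(-1, 2) [-x clear] — {base_plate, bracket, cap, flange, housing, shaft, spacer}
8. cover@(0, 2) — -x/+x all obstructed ⇒ blocked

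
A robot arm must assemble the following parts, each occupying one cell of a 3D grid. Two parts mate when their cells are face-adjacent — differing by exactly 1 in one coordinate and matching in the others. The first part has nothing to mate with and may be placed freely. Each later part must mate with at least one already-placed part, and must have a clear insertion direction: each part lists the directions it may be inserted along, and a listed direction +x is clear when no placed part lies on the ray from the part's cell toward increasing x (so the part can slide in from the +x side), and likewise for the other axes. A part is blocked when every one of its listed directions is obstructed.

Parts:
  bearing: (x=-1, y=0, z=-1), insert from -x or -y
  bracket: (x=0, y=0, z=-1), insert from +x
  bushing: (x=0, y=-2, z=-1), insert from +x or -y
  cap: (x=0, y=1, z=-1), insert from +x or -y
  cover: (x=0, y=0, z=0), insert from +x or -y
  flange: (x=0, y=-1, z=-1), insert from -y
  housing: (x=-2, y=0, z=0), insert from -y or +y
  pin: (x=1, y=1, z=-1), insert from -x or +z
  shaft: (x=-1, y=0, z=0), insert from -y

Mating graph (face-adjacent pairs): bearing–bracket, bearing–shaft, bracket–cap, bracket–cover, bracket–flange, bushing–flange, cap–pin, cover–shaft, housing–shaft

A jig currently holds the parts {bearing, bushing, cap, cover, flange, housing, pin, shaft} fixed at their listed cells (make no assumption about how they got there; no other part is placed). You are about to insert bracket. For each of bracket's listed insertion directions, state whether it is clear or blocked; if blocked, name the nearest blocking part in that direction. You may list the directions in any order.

+x: ray from bracket(0, 0, -1) has no placed part ⇒ clear

+x: clear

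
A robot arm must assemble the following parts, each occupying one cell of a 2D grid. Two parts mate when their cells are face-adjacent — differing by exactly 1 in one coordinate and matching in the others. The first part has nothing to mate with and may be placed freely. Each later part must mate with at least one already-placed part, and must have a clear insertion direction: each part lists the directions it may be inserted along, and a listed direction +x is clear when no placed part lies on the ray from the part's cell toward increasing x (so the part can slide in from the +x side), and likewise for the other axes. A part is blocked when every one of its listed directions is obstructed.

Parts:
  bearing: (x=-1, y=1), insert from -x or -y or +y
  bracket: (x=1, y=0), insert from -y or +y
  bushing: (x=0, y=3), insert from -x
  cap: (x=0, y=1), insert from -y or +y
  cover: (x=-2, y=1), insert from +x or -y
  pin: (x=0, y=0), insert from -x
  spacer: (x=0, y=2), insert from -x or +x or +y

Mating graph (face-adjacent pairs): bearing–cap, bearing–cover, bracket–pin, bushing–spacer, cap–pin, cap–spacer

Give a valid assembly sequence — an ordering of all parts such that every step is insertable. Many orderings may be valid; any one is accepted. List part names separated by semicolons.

bushing; spacer; cap; pin; bracket; bearing; cover

1. bushing@(0, 3) [-x clear] — {bushing}
2. spacer@(0, 2) [-x clear] — {bushing, spacer}
3. cap@(0, 1) [-y clear] — {bushing, cap, spacer}
4. pin@(0, 0) [-x clear] — {bushing, cap, pin, spacer}
5. bracket@(1, 0) [-y clear] — {bracket, bushing, cap, pin, spacer}
6. bearing@(-1, 1) [-x clear] — {bearing, bracket, bushing, cap, pin, spacer}
7. cover@(-2, 1) [-y clear] — {bearing, bracket, bushing, cap, cover, pin, spacer}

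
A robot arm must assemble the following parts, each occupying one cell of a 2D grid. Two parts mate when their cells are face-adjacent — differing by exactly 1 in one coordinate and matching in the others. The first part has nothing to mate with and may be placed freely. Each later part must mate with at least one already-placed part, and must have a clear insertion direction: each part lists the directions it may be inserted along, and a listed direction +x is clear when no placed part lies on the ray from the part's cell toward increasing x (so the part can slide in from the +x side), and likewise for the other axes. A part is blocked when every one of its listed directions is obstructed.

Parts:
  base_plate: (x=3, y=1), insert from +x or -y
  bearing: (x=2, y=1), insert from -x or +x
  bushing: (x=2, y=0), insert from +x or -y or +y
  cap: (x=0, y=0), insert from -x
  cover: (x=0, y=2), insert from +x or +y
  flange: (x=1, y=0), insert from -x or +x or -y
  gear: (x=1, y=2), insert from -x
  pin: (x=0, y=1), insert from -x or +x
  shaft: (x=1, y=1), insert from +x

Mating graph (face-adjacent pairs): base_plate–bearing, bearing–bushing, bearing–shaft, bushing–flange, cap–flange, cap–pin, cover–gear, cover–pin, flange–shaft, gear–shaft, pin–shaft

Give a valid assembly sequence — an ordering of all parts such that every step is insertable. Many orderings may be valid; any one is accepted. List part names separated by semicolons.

1. shaft@(1, 1) [+x clear] — {shaft}
2. flange@(1, 0) [-x clear] — {flange, shaft}
3. bearing@(2, 1) [+x clear] — {bearing, flange, shaft}
4. pin@(0, 1) [-x clear] — {bearing, flange, pin, shaft}
5. gear@(1, 2) [-x clear] — {bearing, flange, gear, pin, shaft}
6. cover@(0, 2) [+y clear] — {bearing, cover, flange, gear, pin, shaft}
7. cap@(0, 0) [-x clear] — {bearing, cap, cover, flange, gear, pin, shaft}
8. bushing@(2, 0) [+x clear] — {bearing, bushing, cap, cover, flange, gear, pin, shaft}
9. base_plate@(3, 1) [+x clear] — {base_plate, bearing, bushing, cap, cover, flange, gear, pin, shaft}

shaft; flange; bearing; pin; gear; cover; cap; bushing; base_plate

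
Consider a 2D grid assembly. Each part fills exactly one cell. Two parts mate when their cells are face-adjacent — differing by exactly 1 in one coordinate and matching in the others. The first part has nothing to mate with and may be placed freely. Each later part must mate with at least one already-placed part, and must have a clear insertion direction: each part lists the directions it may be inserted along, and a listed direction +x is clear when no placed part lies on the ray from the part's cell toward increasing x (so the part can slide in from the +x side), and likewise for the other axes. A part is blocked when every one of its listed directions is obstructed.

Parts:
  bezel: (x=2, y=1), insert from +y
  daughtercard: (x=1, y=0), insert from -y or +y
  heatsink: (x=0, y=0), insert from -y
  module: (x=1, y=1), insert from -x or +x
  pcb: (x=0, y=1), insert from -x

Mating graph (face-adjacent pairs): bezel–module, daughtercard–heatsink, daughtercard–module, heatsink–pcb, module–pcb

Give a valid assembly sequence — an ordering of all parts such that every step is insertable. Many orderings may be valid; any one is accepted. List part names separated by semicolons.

daughtercard; heatsink; pcb; module; bezel

1. daughtercard@(1, 0) [-y clear] — {daughtercard}
2. heatsink@(0, 0) [-y clear] — {daughtercard, heatsink}
3. pcb@(0, 1) [-x clear] — {daughtercard, heatsink, pcb}
4. module@(1, 1) [+x clear] — {daughtercard, heatsink, module, pcb}
5. bezel@(2, 1) [+y clear] — {bezel, daughtercard, heatsink, module, pcb}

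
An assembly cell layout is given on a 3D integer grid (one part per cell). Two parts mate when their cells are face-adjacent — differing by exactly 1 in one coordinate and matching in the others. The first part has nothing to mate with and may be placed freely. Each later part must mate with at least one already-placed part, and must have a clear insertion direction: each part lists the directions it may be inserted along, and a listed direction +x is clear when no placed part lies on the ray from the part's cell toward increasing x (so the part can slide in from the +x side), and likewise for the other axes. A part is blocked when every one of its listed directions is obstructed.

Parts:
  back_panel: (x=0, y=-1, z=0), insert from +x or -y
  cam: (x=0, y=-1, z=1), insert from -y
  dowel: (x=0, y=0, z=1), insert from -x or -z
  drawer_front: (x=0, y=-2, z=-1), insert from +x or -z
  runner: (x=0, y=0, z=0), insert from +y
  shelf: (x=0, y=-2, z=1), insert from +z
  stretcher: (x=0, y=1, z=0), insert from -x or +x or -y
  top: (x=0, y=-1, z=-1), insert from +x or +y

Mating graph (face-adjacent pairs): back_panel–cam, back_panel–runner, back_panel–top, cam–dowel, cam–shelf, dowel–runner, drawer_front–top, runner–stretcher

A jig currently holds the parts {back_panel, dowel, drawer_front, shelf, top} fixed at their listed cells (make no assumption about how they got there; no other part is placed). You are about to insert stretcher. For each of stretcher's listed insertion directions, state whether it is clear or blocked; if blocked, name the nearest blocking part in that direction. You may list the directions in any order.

+x: clear; -x: clear; -y: blocked by back_panel

-x: ray from stretcher(0, 1, 0) has no placed part ⇒ clear
+x: ray from stretcher(0, 1, 0) has no placed part ⇒ clear
-y: nearest on ray is back_panel@(0, -1, 0) ⇒ blocked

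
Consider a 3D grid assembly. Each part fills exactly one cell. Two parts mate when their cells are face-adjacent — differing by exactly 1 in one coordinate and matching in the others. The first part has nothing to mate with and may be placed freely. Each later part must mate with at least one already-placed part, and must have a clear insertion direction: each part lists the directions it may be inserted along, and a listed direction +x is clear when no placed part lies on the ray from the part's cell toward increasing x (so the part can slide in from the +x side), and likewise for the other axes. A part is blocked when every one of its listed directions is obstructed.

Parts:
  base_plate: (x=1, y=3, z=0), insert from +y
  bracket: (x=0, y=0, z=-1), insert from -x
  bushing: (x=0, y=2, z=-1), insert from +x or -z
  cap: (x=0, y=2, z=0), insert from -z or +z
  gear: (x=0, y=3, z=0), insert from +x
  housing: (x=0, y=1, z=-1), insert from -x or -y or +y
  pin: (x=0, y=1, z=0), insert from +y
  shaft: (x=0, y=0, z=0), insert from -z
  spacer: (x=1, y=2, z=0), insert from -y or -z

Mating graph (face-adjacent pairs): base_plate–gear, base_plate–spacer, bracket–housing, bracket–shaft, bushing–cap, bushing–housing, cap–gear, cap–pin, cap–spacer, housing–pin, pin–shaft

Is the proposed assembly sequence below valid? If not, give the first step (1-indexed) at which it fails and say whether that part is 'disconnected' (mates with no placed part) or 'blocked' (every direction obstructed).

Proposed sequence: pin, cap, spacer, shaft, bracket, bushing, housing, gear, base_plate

1. pin@(0, 1, 0) [+y clear] — {pin}
2. cap@(0, 2, 0) [-z clear] — {cap, pin}
3. spacer@(1, 2, 0) [-y clear] — {cap, pin, spacer}
4. shaft@(0, 0, 0) [-z clear] — {cap, pin, shaft, spacer}
5. bracket@(0, 0, -1) [-x clear] — {bracket, cap, pin, shaft, spacer}
6. bushing@(0, 2, -1) [+x clear] — {bracket, bushing, cap, pin, shaft, spacer}
7. housing@(0, 1, -1) [-x clear] — {bracket, bushing, cap, housing, pin, shaft, spacer}
8. gear@(0, 3, 0) [+x clear] — {bracket, bushing, cap, gear, housing, pin, shaft, spacer}
9. base_plate@(1, 3, 0) [+y clear] — {base_plate, bracket, bushing, cap, gear, housing, pin, shaft, spacer}

Valid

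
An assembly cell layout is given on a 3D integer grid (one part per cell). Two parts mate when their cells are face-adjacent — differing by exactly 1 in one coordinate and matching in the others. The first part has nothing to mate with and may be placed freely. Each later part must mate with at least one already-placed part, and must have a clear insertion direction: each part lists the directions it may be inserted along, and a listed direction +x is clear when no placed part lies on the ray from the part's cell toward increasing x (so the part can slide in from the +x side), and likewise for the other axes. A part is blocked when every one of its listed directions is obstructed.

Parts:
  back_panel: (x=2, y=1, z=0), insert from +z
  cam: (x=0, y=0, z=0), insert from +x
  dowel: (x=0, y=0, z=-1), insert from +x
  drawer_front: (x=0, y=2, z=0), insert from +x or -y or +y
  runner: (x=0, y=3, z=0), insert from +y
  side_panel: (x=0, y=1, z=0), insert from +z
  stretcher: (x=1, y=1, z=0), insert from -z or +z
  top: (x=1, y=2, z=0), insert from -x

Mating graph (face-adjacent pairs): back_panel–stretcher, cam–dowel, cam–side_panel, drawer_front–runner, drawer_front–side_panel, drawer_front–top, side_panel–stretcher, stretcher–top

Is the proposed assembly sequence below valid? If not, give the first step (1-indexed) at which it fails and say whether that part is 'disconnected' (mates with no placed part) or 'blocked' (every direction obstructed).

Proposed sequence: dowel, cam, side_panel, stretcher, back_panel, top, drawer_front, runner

Valid

1. dowel@(0, 0, -1) [+x clear] — {dowel}
2. cam@(0, 0, 0) [+x clear] — {cam, dowel}
3. side_panel@(0, 1, 0) [+z clear] — {cam, dowel, side_panel}
4. stretcher@(1, 1, 0) [-z clear] — {cam, dowel, side_panel, stretcher}
5. back_panel@(2, 1, 0) [+z clear] — {back_panel, cam, dowel, side_panel, stretcher}
6. top@(1, 2, 0) [-x clear] — {back_panel, cam, dowel, side_panel, stretcher, top}
7. drawer_front@(0, 2, 0) [+y clear] — {back_panel, cam, dowel, drawer_front, side_panel, stretcher, top}
8. runner@(0, 3, 0) [+y clear] — {back_panel, cam, dowel, drawer_front, runner, side_panel, stretcher, top}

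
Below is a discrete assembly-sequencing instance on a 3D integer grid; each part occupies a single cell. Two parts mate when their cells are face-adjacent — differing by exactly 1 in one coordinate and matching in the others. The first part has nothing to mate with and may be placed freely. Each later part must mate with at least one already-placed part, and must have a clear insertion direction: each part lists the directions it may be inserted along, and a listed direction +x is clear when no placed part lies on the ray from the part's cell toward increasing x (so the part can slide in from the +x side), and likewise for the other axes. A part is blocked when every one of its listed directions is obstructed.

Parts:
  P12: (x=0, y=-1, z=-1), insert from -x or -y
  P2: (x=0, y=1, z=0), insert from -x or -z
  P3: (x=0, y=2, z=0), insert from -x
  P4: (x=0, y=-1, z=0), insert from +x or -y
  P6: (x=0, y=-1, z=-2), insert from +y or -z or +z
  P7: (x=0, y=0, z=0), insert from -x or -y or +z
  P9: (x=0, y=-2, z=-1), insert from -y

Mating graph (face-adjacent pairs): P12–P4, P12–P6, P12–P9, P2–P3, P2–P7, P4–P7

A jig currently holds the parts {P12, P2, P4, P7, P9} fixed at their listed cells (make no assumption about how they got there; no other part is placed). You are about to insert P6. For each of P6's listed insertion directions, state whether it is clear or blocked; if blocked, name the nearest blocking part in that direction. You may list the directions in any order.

+y: clear; +z: blocked by P12; -z: clear

+y: ray from P6(0, -1, -2) has no placed part ⇒ clear
-z: ray from P6(0, -1, -2) has no placed part ⇒ clear
+z: nearest on ray is P12@(0, -1, -1) ⇒ blocked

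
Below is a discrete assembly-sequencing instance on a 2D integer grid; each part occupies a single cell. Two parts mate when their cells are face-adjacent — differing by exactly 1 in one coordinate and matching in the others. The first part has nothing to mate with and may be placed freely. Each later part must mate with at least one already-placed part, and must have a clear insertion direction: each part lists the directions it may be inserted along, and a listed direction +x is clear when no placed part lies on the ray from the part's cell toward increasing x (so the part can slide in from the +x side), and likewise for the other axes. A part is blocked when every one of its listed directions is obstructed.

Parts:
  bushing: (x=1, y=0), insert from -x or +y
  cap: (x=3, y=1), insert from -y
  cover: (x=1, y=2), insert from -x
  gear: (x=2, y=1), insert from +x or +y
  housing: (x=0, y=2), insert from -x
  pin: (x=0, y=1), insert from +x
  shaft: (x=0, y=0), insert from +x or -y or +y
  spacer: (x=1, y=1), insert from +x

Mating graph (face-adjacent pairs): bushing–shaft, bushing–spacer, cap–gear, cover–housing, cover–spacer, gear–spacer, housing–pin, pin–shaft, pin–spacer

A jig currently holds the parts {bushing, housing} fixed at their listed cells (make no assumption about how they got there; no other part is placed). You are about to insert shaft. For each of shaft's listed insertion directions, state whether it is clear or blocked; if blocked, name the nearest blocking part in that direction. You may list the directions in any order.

+x: blocked by bushing; +y: blocked by housing; -y: clear

+x: nearest on ray is bushing@(1, 0) ⇒ blocked
-y: ray from shaft(0, 0) has no placed part ⇒ clear
+y: nearest on ray is housing@(0, 2) ⇒ blocked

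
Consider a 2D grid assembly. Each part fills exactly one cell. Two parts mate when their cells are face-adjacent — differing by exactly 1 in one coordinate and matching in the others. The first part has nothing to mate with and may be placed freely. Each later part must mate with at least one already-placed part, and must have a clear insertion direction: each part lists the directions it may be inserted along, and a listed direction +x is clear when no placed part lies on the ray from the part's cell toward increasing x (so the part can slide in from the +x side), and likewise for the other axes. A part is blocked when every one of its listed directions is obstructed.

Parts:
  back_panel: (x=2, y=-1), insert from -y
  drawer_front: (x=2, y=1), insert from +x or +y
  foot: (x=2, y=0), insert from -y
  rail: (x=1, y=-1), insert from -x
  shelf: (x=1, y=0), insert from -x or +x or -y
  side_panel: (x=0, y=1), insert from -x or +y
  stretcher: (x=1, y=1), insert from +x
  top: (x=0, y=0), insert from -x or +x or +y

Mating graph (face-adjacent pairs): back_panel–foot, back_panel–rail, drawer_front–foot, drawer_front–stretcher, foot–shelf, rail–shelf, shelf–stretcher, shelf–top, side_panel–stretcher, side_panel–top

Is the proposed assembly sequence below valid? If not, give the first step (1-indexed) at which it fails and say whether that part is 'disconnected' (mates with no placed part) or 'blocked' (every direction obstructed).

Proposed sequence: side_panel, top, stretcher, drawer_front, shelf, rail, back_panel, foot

Invalid at step 8 (blocked)

1. side_panel@(0, 1) [-x clear] — {side_panel}
2. top@(0, 0) [-x clear] — {side_panel, top}
3. stretcher@(1, 1) [+x clear] — {side_panel, stretcher, top}
4. drawer_front@(2, 1) [+x clear] — {drawer_front, side_panel, stretcher, top}
5. shelf@(1, 0) [+x clear] — {drawer_front, shelf, side_panel, stretcher, top}
6. rail@(1, -1) [-x clear] — {drawer_front, rail, shelf, side_panel, stretcher, top}
7. back_panel@(2, -1) [-y clear] — {back_panel, drawer_front, rail, shelf, side_panel, stretcher, top}
8. foot@(2, 0) — -y all obstructed ⇒ blocked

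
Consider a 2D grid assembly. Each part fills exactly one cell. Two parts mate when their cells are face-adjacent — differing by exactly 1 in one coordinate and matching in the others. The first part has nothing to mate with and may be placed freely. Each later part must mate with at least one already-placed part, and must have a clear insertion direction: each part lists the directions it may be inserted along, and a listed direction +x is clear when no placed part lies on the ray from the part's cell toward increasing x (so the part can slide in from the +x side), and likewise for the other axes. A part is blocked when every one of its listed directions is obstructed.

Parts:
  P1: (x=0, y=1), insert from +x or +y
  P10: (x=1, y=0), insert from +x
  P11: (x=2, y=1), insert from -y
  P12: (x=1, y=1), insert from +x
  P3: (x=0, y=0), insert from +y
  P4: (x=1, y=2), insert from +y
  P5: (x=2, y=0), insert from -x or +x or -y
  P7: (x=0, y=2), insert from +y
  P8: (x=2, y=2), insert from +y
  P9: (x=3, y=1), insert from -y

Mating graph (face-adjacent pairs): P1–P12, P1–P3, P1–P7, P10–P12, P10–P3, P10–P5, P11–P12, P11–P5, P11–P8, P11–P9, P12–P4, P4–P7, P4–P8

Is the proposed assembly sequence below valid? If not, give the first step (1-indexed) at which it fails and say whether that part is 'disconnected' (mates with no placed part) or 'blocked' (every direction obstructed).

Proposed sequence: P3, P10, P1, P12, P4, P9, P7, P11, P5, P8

Invalid at step 6 (disconnected)

1. P3@(0, 0) [+y clear] — {P3}
2. P10@(1, 0) [+x clear] — {P10, P3}
3. P1@(0, 1) [+x clear] — {P1, P10, P3}
4. P12@(1, 1) [+x clear] — {P1, P10, P12, P3}
5. P4@(1, 2) [+y clear] — {P1, P10, P12, P3, P4}
6. P9@(3, 1) — no placed neighbour ⇒ disconnected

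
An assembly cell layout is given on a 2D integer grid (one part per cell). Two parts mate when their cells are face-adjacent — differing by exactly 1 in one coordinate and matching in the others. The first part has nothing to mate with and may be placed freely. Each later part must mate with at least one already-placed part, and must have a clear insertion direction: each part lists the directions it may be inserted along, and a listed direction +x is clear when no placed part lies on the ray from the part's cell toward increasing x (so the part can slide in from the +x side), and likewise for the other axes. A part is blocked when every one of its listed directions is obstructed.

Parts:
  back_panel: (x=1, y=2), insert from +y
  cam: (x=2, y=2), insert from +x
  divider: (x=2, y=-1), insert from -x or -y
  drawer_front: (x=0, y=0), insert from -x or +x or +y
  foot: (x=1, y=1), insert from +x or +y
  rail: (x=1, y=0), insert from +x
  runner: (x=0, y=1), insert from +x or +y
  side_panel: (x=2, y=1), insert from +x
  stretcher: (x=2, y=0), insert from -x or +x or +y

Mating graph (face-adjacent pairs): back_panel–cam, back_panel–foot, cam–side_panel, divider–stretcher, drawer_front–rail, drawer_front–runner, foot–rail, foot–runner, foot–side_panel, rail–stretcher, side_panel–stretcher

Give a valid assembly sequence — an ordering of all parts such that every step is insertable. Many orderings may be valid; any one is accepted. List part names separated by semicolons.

foot; runner; side_panel; cam; rail; drawer_front; back_panel; stretcher; divider

1. foot@(1, 1) [+x clear] — {foot}
2. runner@(0, 1) [+y clear] — {foot, runner}
3. side_panel@(2, 1) [+x clear] — {foot, runner, side_panel}
4. cam@(2, 2) [+x clear] — {cam, foot, runner, side_panel}
5. rail@(1, 0) [+x clear] — {cam, foot, rail, runner, side_panel}
6. drawer_front@(0, 0) [-x clear] — {cam, drawer_front, foot, rail, runner, side_panel}
7. back_panel@(1, 2) [+y clear] — {back_panel, cam, drawer_front, foot, rail, runner, side_panel}
8. stretcher@(2, 0) [+x clear] — {back_panel, cam, drawer_front, foot, rail, runner, side_panel, stretcher}
9. divider@(2, -1) [-x clear] — {back_panel, cam, divider, drawer_front, foot, rail, runner, side_panel, stretcher}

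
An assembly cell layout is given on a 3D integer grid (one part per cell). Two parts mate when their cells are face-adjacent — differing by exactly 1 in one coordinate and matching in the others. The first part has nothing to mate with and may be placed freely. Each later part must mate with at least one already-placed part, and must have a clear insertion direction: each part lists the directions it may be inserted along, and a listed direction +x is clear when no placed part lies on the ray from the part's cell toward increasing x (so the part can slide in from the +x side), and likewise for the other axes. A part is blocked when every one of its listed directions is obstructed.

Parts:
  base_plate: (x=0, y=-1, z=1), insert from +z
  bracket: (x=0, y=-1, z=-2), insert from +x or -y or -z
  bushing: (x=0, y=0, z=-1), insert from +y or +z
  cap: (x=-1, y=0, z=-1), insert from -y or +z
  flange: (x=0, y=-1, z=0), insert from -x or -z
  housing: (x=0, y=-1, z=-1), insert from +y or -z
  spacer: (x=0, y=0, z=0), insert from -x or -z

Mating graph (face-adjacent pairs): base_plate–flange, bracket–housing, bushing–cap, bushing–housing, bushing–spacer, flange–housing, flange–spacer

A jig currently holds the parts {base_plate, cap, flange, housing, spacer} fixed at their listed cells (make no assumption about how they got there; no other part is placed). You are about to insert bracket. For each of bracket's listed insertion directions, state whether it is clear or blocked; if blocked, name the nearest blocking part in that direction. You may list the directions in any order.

+x: ray from bracket(0, -1, -2) has no placed part ⇒ clear
-y: ray from bracket(0, -1, -2) has no placed part ⇒ clear
-z: ray from bracket(0, -1, -2) has no placed part ⇒ clear

+x: clear; -y: clear; -z: clear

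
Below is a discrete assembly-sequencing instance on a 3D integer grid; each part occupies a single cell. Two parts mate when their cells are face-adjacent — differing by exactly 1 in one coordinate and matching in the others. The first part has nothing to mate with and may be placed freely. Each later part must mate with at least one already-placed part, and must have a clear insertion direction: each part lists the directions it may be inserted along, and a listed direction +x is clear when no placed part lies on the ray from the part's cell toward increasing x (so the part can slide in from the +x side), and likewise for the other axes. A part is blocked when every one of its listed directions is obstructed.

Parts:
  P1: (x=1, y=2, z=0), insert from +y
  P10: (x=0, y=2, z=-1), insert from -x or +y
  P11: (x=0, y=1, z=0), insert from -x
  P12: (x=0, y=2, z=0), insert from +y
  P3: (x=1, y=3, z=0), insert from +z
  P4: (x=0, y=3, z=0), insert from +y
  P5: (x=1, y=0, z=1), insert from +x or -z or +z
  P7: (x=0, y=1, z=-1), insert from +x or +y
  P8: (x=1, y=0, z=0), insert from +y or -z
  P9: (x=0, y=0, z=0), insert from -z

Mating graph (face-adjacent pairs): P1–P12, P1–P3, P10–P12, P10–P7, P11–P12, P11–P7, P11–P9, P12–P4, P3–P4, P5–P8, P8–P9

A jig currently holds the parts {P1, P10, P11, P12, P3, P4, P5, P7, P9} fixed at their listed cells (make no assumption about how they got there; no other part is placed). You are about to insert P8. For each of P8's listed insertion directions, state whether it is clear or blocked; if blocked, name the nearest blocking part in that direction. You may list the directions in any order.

+y: blocked by P1; -z: clear

+y: nearest on ray is P1@(1, 2, 0) ⇒ blocked
-z: ray from P8(1, 0, 0) has no placed part ⇒ clear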